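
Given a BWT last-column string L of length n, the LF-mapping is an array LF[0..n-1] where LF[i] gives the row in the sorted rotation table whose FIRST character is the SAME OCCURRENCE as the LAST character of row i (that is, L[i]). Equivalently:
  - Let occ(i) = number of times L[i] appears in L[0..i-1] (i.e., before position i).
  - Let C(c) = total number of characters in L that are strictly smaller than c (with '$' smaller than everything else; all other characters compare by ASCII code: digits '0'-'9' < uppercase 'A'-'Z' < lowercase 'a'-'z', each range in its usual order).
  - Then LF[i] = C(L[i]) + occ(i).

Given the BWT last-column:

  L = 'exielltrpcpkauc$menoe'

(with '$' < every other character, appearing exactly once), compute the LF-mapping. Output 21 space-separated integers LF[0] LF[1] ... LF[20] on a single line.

Char counts: '$':1, 'a':1, 'c':2, 'e':4, 'i':1, 'k':1, 'l':2, 'm':1, 'n':1, 'o':1, 'p':2, 'r':1, 't':1, 'u':1, 'x':1
C (first-col start): C('$')=0, C('a')=1, C('c')=2, C('e')=4, C('i')=8, C('k')=9, C('l')=10, C('m')=12, C('n')=13, C('o')=14, C('p')=15, C('r')=17, C('t')=18, C('u')=19, C('x')=20
L[0]='e': occ=0, LF[0]=C('e')+0=4+0=4
L[1]='x': occ=0, LF[1]=C('x')+0=20+0=20
L[2]='i': occ=0, LF[2]=C('i')+0=8+0=8
L[3]='e': occ=1, LF[3]=C('e')+1=4+1=5
L[4]='l': occ=0, LF[4]=C('l')+0=10+0=10
L[5]='l': occ=1, LF[5]=C('l')+1=10+1=11
L[6]='t': occ=0, LF[6]=C('t')+0=18+0=18
L[7]='r': occ=0, LF[7]=C('r')+0=17+0=17
L[8]='p': occ=0, LF[8]=C('p')+0=15+0=15
L[9]='c': occ=0, LF[9]=C('c')+0=2+0=2
L[10]='p': occ=1, LF[10]=C('p')+1=15+1=16
L[11]='k': occ=0, LF[11]=C('k')+0=9+0=9
L[12]='a': occ=0, LF[12]=C('a')+0=1+0=1
L[13]='u': occ=0, LF[13]=C('u')+0=19+0=19
L[14]='c': occ=1, LF[14]=C('c')+1=2+1=3
L[15]='$': occ=0, LF[15]=C('$')+0=0+0=0
L[16]='m': occ=0, LF[16]=C('m')+0=12+0=12
L[17]='e': occ=2, LF[17]=C('e')+2=4+2=6
L[18]='n': occ=0, LF[18]=C('n')+0=13+0=13
L[19]='o': occ=0, LF[19]=C('o')+0=14+0=14
L[20]='e': occ=3, LF[20]=C('e')+3=4+3=7

Answer: 4 20 8 5 10 11 18 17 15 2 16 9 1 19 3 0 12 6 13 14 7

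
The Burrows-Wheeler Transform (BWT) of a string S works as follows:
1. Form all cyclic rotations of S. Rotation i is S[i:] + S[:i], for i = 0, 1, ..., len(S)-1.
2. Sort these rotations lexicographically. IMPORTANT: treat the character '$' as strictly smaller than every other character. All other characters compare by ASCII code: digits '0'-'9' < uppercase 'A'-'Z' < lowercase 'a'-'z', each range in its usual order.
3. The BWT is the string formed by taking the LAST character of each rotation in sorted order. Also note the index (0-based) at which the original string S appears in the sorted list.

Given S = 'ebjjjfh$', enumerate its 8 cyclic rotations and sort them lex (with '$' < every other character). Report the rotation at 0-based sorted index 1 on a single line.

All 8 rotations (rotation i = S[i:]+S[:i]):
  rot[0] = ebjjjfh$
  rot[1] = bjjjfh$e
  rot[2] = jjjfh$eb
  rot[3] = jjfh$ebj
  rot[4] = jfh$ebjj
  rot[5] = fh$ebjjj
  rot[6] = h$ebjjjf
  rot[7] = $ebjjjfh
Sorted (with $ < everything):
  sorted[0] = $ebjjjfh
  sorted[1] = bjjjfh$e
  sorted[2] = ebjjjfh$
  sorted[3] = fh$ebjjj
  sorted[4] = h$ebjjjf
  sorted[5] = jfh$ebjj
  sorted[6] = jjfh$ebj
  sorted[7] = jjjfh$eb
sorted[1] = bjjjfh$e

Answer: bjjjfh$e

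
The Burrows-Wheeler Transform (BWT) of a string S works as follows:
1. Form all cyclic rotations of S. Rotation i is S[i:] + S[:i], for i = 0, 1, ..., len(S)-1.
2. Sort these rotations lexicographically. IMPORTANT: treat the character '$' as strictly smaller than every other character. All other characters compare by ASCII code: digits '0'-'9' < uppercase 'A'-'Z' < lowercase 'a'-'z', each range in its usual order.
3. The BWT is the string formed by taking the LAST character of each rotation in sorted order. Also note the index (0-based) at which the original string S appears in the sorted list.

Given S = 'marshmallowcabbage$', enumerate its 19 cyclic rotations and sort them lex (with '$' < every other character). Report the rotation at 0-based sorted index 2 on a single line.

All 19 rotations (rotation i = S[i:]+S[:i]):
  rot[0] = marshmallowcabbage$
  rot[1] = arshmallowcabbage$m
  rot[2] = rshmallowcabbage$ma
  rot[3] = shmallowcabbage$mar
  rot[4] = hmallowcabbage$mars
  rot[5] = mallowcabbage$marsh
  rot[6] = allowcabbage$marshm
  rot[7] = llowcabbage$marshma
  rot[8] = lowcabbage$marshmal
  rot[9] = owcabbage$marshmall
  rot[10] = wcabbage$marshmallo
  rot[11] = cabbage$marshmallow
  rot[12] = abbage$marshmallowc
  rot[13] = bbage$marshmallowca
  rot[14] = bage$marshmallowcab
  rot[15] = age$marshmallowcabb
  rot[16] = ge$marshmallowcabba
  rot[17] = e$marshmallowcabbag
  rot[18] = $marshmallowcabbage
Sorted (with $ < everything):
  sorted[0] = $marshmallowcabbage
  sorted[1] = abbage$marshmallowc
  sorted[2] = age$marshmallowcabb
  sorted[3] = allowcabbage$marshm
  sorted[4] = arshmallowcabbage$m
  sorted[5] = bage$marshmallowcab
  sorted[6] = bbage$marshmallowca
  sorted[7] = cabbage$marshmallow
  sorted[8] = e$marshmallowcabbag
  sorted[9] = ge$marshmallowcabba
  sorted[10] = hmallowcabbage$mars
  sorted[11] = llowcabbage$marshma
  sorted[12] = lowcabbage$marshmal
  sorted[13] = mallowcabbage$marsh
  sorted[14] = marshmallowcabbage$
  sorted[15] = owcabbage$marshmall
  sorted[16] = rshmallowcabbage$ma
  sorted[17] = shmallowcabbage$mar
  sorted[18] = wcabbage$marshmallo
sorted[2] = age$marshmallowcabb

Answer: age$marshmallowcabb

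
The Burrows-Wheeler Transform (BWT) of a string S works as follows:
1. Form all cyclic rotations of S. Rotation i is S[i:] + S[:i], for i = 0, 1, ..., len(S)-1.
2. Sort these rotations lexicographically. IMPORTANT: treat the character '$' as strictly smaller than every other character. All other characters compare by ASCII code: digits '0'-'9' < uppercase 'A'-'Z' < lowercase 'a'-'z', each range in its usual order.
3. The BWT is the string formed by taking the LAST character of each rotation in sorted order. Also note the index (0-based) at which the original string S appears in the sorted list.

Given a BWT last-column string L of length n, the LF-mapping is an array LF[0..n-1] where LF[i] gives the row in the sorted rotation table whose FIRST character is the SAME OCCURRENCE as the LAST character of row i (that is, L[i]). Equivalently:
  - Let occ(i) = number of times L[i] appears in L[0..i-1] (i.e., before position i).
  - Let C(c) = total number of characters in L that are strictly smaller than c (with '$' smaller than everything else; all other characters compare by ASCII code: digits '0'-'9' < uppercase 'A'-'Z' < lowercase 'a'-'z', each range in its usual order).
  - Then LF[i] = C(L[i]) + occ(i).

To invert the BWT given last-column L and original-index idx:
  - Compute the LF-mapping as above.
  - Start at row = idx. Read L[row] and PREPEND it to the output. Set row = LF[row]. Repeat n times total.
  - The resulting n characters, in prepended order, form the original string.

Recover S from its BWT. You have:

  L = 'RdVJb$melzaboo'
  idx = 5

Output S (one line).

Answer: bamboozledJVR$

Derivation:
LF mapping: 2 7 3 1 5 0 10 8 9 13 4 6 11 12
Walk LF starting at row 5, prepending L[row]:
  step 1: row=5, L[5]='$', prepend. Next row=LF[5]=0
  step 2: row=0, L[0]='R', prepend. Next row=LF[0]=2
  step 3: row=2, L[2]='V', prepend. Next row=LF[2]=3
  step 4: row=3, L[3]='J', prepend. Next row=LF[3]=1
  step 5: row=1, L[1]='d', prepend. Next row=LF[1]=7
  step 6: row=7, L[7]='e', prepend. Next row=LF[7]=8
  step 7: row=8, L[8]='l', prepend. Next row=LF[8]=9
  step 8: row=9, L[9]='z', prepend. Next row=LF[9]=13
  step 9: row=13, L[13]='o', prepend. Next row=LF[13]=12
  step 10: row=12, L[12]='o', prepend. Next row=LF[12]=11
  step 11: row=11, L[11]='b', prepend. Next row=LF[11]=6
  step 12: row=6, L[6]='m', prepend. Next row=LF[6]=10
  step 13: row=10, L[10]='a', prepend. Next row=LF[10]=4
  step 14: row=4, L[4]='b', prepend. Next row=LF[4]=5
Reversed output: bamboozledJVR$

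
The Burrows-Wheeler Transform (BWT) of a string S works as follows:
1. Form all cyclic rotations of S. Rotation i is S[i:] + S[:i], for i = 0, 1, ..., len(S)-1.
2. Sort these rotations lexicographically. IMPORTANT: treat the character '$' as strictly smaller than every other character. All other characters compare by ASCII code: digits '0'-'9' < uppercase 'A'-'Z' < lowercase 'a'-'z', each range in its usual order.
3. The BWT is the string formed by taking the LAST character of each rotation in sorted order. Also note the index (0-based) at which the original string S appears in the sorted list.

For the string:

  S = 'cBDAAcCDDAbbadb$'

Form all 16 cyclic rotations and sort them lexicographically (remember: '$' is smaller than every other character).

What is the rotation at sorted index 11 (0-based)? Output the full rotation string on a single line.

All 16 rotations (rotation i = S[i:]+S[:i]):
  rot[0] = cBDAAcCDDAbbadb$
  rot[1] = BDAAcCDDAbbadb$c
  rot[2] = DAAcCDDAbbadb$cB
  rot[3] = AAcCDDAbbadb$cBD
  rot[4] = AcCDDAbbadb$cBDA
  rot[5] = cCDDAbbadb$cBDAA
  rot[6] = CDDAbbadb$cBDAAc
  rot[7] = DDAbbadb$cBDAAcC
  rot[8] = DAbbadb$cBDAAcCD
  rot[9] = Abbadb$cBDAAcCDD
  rot[10] = bbadb$cBDAAcCDDA
  rot[11] = badb$cBDAAcCDDAb
  rot[12] = adb$cBDAAcCDDAbb
  rot[13] = db$cBDAAcCDDAbba
  rot[14] = b$cBDAAcCDDAbbad
  rot[15] = $cBDAAcCDDAbbadb
Sorted (with $ < everything):
  sorted[0] = $cBDAAcCDDAbbadb
  sorted[1] = AAcCDDAbbadb$cBD
  sorted[2] = Abbadb$cBDAAcCDD
  sorted[3] = AcCDDAbbadb$cBDA
  sorted[4] = BDAAcCDDAbbadb$c
  sorted[5] = CDDAbbadb$cBDAAc
  sorted[6] = DAAcCDDAbbadb$cB
  sorted[7] = DAbbadb$cBDAAcCD
  sorted[8] = DDAbbadb$cBDAAcC
  sorted[9] = adb$cBDAAcCDDAbb
  sorted[10] = b$cBDAAcCDDAbbad
  sorted[11] = badb$cBDAAcCDDAb
  sorted[12] = bbadb$cBDAAcCDDA
  sorted[13] = cBDAAcCDDAbbadb$
  sorted[14] = cCDDAbbadb$cBDAA
  sorted[15] = db$cBDAAcCDDAbba
sorted[11] = badb$cBDAAcCDDAb

Answer: badb$cBDAAcCDDAb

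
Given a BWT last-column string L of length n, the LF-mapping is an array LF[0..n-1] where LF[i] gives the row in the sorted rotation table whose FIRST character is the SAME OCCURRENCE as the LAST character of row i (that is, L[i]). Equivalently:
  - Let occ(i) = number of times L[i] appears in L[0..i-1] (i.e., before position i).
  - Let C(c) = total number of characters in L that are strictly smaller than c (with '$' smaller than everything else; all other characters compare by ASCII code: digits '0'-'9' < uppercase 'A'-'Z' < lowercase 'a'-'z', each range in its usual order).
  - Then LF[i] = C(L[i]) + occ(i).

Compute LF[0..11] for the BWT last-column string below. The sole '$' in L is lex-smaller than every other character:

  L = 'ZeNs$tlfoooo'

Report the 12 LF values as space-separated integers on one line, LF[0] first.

Char counts: '$':1, 'N':1, 'Z':1, 'e':1, 'f':1, 'l':1, 'o':4, 's':1, 't':1
C (first-col start): C('$')=0, C('N')=1, C('Z')=2, C('e')=3, C('f')=4, C('l')=5, C('o')=6, C('s')=10, C('t')=11
L[0]='Z': occ=0, LF[0]=C('Z')+0=2+0=2
L[1]='e': occ=0, LF[1]=C('e')+0=3+0=3
L[2]='N': occ=0, LF[2]=C('N')+0=1+0=1
L[3]='s': occ=0, LF[3]=C('s')+0=10+0=10
L[4]='$': occ=0, LF[4]=C('$')+0=0+0=0
L[5]='t': occ=0, LF[5]=C('t')+0=11+0=11
L[6]='l': occ=0, LF[6]=C('l')+0=5+0=5
L[7]='f': occ=0, LF[7]=C('f')+0=4+0=4
L[8]='o': occ=0, LF[8]=C('o')+0=6+0=6
L[9]='o': occ=1, LF[9]=C('o')+1=6+1=7
L[10]='o': occ=2, LF[10]=C('o')+2=6+2=8
L[11]='o': occ=3, LF[11]=C('o')+3=6+3=9

Answer: 2 3 1 10 0 11 5 4 6 7 8 9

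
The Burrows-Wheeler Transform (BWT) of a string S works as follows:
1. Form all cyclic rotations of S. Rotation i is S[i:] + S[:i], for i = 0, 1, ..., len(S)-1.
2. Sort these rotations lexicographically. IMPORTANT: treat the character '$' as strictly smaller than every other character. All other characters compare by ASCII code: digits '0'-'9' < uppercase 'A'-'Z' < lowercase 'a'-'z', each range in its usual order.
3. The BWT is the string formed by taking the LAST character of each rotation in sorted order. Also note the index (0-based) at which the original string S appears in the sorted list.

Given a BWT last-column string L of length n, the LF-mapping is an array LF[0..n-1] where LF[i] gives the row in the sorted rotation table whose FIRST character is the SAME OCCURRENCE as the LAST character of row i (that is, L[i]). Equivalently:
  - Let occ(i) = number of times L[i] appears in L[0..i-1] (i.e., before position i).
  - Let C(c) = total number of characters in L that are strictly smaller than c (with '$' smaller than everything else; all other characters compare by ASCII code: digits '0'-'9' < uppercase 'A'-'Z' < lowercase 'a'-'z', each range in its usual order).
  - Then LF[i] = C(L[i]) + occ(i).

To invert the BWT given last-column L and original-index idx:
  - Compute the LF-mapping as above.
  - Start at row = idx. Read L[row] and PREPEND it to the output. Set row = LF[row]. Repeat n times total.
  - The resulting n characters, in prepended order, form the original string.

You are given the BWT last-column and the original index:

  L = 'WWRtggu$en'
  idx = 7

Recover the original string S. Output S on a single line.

LF mapping: 2 3 1 8 5 6 9 0 4 7
Walk LF starting at row 7, prepending L[row]:
  step 1: row=7, L[7]='$', prepend. Next row=LF[7]=0
  step 2: row=0, L[0]='W', prepend. Next row=LF[0]=2
  step 3: row=2, L[2]='R', prepend. Next row=LF[2]=1
  step 4: row=1, L[1]='W', prepend. Next row=LF[1]=3
  step 5: row=3, L[3]='t', prepend. Next row=LF[3]=8
  step 6: row=8, L[8]='e', prepend. Next row=LF[8]=4
  step 7: row=4, L[4]='g', prepend. Next row=LF[4]=5
  step 8: row=5, L[5]='g', prepend. Next row=LF[5]=6
  step 9: row=6, L[6]='u', prepend. Next row=LF[6]=9
  step 10: row=9, L[9]='n', prepend. Next row=LF[9]=7
Reversed output: nuggetWRW$

Answer: nuggetWRW$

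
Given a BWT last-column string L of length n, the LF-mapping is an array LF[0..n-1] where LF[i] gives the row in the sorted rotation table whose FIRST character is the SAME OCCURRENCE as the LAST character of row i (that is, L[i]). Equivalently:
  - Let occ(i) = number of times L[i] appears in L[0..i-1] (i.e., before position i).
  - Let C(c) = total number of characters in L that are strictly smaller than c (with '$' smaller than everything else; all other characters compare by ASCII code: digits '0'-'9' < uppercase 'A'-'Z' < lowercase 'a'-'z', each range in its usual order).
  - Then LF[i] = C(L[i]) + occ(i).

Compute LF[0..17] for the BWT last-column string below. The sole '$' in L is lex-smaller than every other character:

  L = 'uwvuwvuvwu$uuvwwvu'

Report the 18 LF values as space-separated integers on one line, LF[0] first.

Char counts: '$':1, 'u':7, 'v':5, 'w':5
C (first-col start): C('$')=0, C('u')=1, C('v')=8, C('w')=13
L[0]='u': occ=0, LF[0]=C('u')+0=1+0=1
L[1]='w': occ=0, LF[1]=C('w')+0=13+0=13
L[2]='v': occ=0, LF[2]=C('v')+0=8+0=8
L[3]='u': occ=1, LF[3]=C('u')+1=1+1=2
L[4]='w': occ=1, LF[4]=C('w')+1=13+1=14
L[5]='v': occ=1, LF[5]=C('v')+1=8+1=9
L[6]='u': occ=2, LF[6]=C('u')+2=1+2=3
L[7]='v': occ=2, LF[7]=C('v')+2=8+2=10
L[8]='w': occ=2, LF[8]=C('w')+2=13+2=15
L[9]='u': occ=3, LF[9]=C('u')+3=1+3=4
L[10]='$': occ=0, LF[10]=C('$')+0=0+0=0
L[11]='u': occ=4, LF[11]=C('u')+4=1+4=5
L[12]='u': occ=5, LF[12]=C('u')+5=1+5=6
L[13]='v': occ=3, LF[13]=C('v')+3=8+3=11
L[14]='w': occ=3, LF[14]=C('w')+3=13+3=16
L[15]='w': occ=4, LF[15]=C('w')+4=13+4=17
L[16]='v': occ=4, LF[16]=C('v')+4=8+4=12
L[17]='u': occ=6, LF[17]=C('u')+6=1+6=7

Answer: 1 13 8 2 14 9 3 10 15 4 0 5 6 11 16 17 12 7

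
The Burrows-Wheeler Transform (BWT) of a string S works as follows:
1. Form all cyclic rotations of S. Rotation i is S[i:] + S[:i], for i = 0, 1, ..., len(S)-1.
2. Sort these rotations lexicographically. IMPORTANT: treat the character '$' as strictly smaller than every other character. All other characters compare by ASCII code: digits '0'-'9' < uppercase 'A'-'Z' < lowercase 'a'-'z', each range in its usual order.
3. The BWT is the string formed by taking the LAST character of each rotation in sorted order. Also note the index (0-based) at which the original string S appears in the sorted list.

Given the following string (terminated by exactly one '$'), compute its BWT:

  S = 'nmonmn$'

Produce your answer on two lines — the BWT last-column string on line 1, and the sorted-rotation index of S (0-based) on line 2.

Answer: nnnmo$m
5

Derivation:
All 7 rotations (rotation i = S[i:]+S[:i]):
  rot[0] = nmonmn$
  rot[1] = monmn$n
  rot[2] = onmn$nm
  rot[3] = nmn$nmo
  rot[4] = mn$nmon
  rot[5] = n$nmonm
  rot[6] = $nmonmn
Sorted (with $ < everything):
  sorted[0] = $nmonmn  (last char: 'n')
  sorted[1] = mn$nmon  (last char: 'n')
  sorted[2] = monmn$n  (last char: 'n')
  sorted[3] = n$nmonm  (last char: 'm')
  sorted[4] = nmn$nmo  (last char: 'o')
  sorted[5] = nmonmn$  (last char: '$')
  sorted[6] = onmn$nm  (last char: 'm')
Last column: nnnmo$m
Original string S is at sorted index 5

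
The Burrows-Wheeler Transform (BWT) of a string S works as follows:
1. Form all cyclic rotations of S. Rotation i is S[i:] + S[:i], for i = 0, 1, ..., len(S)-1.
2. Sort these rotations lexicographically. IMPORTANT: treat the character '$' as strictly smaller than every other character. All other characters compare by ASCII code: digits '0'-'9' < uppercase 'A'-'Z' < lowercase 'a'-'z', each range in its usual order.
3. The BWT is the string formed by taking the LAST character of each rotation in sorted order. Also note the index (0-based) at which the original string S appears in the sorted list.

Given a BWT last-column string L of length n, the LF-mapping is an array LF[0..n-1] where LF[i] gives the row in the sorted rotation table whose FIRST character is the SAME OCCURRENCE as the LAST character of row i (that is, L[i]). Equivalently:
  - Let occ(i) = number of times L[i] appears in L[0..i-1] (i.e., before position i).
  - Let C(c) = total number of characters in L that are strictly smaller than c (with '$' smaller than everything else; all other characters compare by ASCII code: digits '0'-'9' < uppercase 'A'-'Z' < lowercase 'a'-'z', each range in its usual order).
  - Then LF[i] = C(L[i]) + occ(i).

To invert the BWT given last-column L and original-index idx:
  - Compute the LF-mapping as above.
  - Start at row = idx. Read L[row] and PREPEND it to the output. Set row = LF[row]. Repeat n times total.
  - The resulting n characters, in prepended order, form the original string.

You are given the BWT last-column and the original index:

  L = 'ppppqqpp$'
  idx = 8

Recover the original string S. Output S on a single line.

LF mapping: 1 2 3 4 7 8 5 6 0
Walk LF starting at row 8, prepending L[row]:
  step 1: row=8, L[8]='$', prepend. Next row=LF[8]=0
  step 2: row=0, L[0]='p', prepend. Next row=LF[0]=1
  step 3: row=1, L[1]='p', prepend. Next row=LF[1]=2
  step 4: row=2, L[2]='p', prepend. Next row=LF[2]=3
  step 5: row=3, L[3]='p', prepend. Next row=LF[3]=4
  step 6: row=4, L[4]='q', prepend. Next row=LF[4]=7
  step 7: row=7, L[7]='p', prepend. Next row=LF[7]=6
  step 8: row=6, L[6]='p', prepend. Next row=LF[6]=5
  step 9: row=5, L[5]='q', prepend. Next row=LF[5]=8
Reversed output: qppqpppp$

Answer: qppqpppp$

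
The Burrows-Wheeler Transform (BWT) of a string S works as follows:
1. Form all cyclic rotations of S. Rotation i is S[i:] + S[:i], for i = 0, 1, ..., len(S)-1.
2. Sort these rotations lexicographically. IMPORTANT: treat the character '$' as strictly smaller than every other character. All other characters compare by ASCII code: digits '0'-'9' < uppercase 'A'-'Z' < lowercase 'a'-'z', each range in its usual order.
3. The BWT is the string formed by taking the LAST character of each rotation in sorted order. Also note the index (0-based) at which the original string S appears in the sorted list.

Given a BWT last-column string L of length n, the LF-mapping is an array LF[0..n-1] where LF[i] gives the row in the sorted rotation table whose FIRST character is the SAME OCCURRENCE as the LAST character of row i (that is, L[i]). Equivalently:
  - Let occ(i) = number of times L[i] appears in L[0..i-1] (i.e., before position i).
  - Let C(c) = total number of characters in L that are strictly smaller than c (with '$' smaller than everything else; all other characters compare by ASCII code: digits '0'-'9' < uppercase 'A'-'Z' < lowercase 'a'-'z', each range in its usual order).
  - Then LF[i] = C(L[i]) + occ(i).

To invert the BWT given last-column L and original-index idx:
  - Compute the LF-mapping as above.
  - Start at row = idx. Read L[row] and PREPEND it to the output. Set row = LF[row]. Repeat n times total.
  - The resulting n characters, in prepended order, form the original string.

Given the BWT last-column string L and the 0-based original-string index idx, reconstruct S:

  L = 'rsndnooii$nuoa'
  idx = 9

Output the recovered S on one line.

LF mapping: 11 12 5 2 6 8 9 3 4 0 7 13 10 1
Walk LF starting at row 9, prepending L[row]:
  step 1: row=9, L[9]='$', prepend. Next row=LF[9]=0
  step 2: row=0, L[0]='r', prepend. Next row=LF[0]=11
  step 3: row=11, L[11]='u', prepend. Next row=LF[11]=13
  step 4: row=13, L[13]='a', prepend. Next row=LF[13]=1
  step 5: row=1, L[1]='s', prepend. Next row=LF[1]=12
  step 6: row=12, L[12]='o', prepend. Next row=LF[12]=10
  step 7: row=10, L[10]='n', prepend. Next row=LF[10]=7
  step 8: row=7, L[7]='i', prepend. Next row=LF[7]=3
  step 9: row=3, L[3]='d', prepend. Next row=LF[3]=2
  step 10: row=2, L[2]='n', prepend. Next row=LF[2]=5
  step 11: row=5, L[5]='o', prepend. Next row=LF[5]=8
  step 12: row=8, L[8]='i', prepend. Next row=LF[8]=4
  step 13: row=4, L[4]='n', prepend. Next row=LF[4]=6
  step 14: row=6, L[6]='o', prepend. Next row=LF[6]=9
Reversed output: oniondinosaur$

Answer: oniondinosaur$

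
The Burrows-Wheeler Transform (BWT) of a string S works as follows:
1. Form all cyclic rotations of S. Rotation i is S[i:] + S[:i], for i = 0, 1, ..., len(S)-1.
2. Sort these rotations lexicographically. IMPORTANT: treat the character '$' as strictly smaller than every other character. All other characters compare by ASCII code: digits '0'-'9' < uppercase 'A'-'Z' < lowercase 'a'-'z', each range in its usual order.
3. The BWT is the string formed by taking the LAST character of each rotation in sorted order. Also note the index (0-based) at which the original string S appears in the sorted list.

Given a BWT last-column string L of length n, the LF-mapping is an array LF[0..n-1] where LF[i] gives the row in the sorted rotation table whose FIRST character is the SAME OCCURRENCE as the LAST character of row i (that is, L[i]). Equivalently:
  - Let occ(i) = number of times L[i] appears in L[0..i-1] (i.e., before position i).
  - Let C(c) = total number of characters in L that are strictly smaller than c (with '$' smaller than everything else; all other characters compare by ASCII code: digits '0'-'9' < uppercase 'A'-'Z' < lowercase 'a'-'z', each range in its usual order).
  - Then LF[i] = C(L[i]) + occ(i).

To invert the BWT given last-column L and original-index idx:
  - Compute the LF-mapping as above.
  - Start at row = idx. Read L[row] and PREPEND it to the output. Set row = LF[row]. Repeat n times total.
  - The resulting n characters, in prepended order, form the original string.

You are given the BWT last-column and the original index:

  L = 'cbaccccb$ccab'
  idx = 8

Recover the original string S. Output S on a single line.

LF mapping: 6 3 1 7 8 9 10 4 0 11 12 2 5
Walk LF starting at row 8, prepending L[row]:
  step 1: row=8, L[8]='$', prepend. Next row=LF[8]=0
  step 2: row=0, L[0]='c', prepend. Next row=LF[0]=6
  step 3: row=6, L[6]='c', prepend. Next row=LF[6]=10
  step 4: row=10, L[10]='c', prepend. Next row=LF[10]=12
  step 5: row=12, L[12]='b', prepend. Next row=LF[12]=5
  step 6: row=5, L[5]='c', prepend. Next row=LF[5]=9
  step 7: row=9, L[9]='c', prepend. Next row=LF[9]=11
  step 8: row=11, L[11]='a', prepend. Next row=LF[11]=2
  step 9: row=2, L[2]='a', prepend. Next row=LF[2]=1
  step 10: row=1, L[1]='b', prepend. Next row=LF[1]=3
  step 11: row=3, L[3]='c', prepend. Next row=LF[3]=7
  step 12: row=7, L[7]='b', prepend. Next row=LF[7]=4
  step 13: row=4, L[4]='c', prepend. Next row=LF[4]=8
Reversed output: cbcbaaccbccc$

Answer: cbcbaaccbccc$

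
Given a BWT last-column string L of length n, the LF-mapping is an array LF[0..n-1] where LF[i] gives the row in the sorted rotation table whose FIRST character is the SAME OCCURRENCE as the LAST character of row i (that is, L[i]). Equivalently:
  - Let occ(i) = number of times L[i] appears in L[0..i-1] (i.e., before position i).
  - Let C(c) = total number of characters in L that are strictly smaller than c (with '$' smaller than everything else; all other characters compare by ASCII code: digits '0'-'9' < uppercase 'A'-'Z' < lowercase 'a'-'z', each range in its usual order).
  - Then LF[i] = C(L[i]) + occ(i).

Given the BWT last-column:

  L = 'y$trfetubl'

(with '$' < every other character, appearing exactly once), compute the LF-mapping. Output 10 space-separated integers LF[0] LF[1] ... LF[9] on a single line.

Char counts: '$':1, 'b':1, 'e':1, 'f':1, 'l':1, 'r':1, 't':2, 'u':1, 'y':1
C (first-col start): C('$')=0, C('b')=1, C('e')=2, C('f')=3, C('l')=4, C('r')=5, C('t')=6, C('u')=8, C('y')=9
L[0]='y': occ=0, LF[0]=C('y')+0=9+0=9
L[1]='$': occ=0, LF[1]=C('$')+0=0+0=0
L[2]='t': occ=0, LF[2]=C('t')+0=6+0=6
L[3]='r': occ=0, LF[3]=C('r')+0=5+0=5
L[4]='f': occ=0, LF[4]=C('f')+0=3+0=3
L[5]='e': occ=0, LF[5]=C('e')+0=2+0=2
L[6]='t': occ=1, LF[6]=C('t')+1=6+1=7
L[7]='u': occ=0, LF[7]=C('u')+0=8+0=8
L[8]='b': occ=0, LF[8]=C('b')+0=1+0=1
L[9]='l': occ=0, LF[9]=C('l')+0=4+0=4

Answer: 9 0 6 5 3 2 7 8 1 4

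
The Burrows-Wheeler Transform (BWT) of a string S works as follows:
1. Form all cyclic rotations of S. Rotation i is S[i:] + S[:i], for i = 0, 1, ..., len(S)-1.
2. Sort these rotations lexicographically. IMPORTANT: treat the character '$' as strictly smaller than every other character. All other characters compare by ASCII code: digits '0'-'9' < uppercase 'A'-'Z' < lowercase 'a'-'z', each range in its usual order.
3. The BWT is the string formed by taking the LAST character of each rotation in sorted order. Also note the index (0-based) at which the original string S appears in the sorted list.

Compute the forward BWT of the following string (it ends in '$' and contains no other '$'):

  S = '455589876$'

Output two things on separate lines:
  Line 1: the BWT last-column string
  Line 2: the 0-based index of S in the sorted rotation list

All 10 rotations (rotation i = S[i:]+S[:i]):
  rot[0] = 455589876$
  rot[1] = 55589876$4
  rot[2] = 5589876$45
  rot[3] = 589876$455
  rot[4] = 89876$4555
  rot[5] = 9876$45558
  rot[6] = 876$455589
  rot[7] = 76$4555898
  rot[8] = 6$45558987
  rot[9] = $455589876
Sorted (with $ < everything):
  sorted[0] = $455589876  (last char: '6')
  sorted[1] = 455589876$  (last char: '$')
  sorted[2] = 55589876$4  (last char: '4')
  sorted[3] = 5589876$45  (last char: '5')
  sorted[4] = 589876$455  (last char: '5')
  sorted[5] = 6$45558987  (last char: '7')
  sorted[6] = 76$4555898  (last char: '8')
  sorted[7] = 876$455589  (last char: '9')
  sorted[8] = 89876$4555  (last char: '5')
  sorted[9] = 9876$45558  (last char: '8')
Last column: 6$45578958
Original string S is at sorted index 1

Answer: 6$45578958
1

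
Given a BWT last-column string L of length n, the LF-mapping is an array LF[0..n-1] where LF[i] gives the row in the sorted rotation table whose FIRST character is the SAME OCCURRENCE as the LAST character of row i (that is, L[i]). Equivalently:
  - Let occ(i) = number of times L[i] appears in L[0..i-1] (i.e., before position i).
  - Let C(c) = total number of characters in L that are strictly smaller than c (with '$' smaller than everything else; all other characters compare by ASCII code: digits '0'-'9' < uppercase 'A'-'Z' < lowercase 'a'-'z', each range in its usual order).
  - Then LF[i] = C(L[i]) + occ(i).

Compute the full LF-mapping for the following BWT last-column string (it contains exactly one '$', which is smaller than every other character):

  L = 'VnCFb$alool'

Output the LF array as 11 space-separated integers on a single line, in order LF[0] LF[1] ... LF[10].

Answer: 3 8 1 2 5 0 4 6 9 10 7

Derivation:
Char counts: '$':1, 'C':1, 'F':1, 'V':1, 'a':1, 'b':1, 'l':2, 'n':1, 'o':2
C (first-col start): C('$')=0, C('C')=1, C('F')=2, C('V')=3, C('a')=4, C('b')=5, C('l')=6, C('n')=8, C('o')=9
L[0]='V': occ=0, LF[0]=C('V')+0=3+0=3
L[1]='n': occ=0, LF[1]=C('n')+0=8+0=8
L[2]='C': occ=0, LF[2]=C('C')+0=1+0=1
L[3]='F': occ=0, LF[3]=C('F')+0=2+0=2
L[4]='b': occ=0, LF[4]=C('b')+0=5+0=5
L[5]='$': occ=0, LF[5]=C('$')+0=0+0=0
L[6]='a': occ=0, LF[6]=C('a')+0=4+0=4
L[7]='l': occ=0, LF[7]=C('l')+0=6+0=6
L[8]='o': occ=0, LF[8]=C('o')+0=9+0=9
L[9]='o': occ=1, LF[9]=C('o')+1=9+1=10
L[10]='l': occ=1, LF[10]=C('l')+1=6+1=7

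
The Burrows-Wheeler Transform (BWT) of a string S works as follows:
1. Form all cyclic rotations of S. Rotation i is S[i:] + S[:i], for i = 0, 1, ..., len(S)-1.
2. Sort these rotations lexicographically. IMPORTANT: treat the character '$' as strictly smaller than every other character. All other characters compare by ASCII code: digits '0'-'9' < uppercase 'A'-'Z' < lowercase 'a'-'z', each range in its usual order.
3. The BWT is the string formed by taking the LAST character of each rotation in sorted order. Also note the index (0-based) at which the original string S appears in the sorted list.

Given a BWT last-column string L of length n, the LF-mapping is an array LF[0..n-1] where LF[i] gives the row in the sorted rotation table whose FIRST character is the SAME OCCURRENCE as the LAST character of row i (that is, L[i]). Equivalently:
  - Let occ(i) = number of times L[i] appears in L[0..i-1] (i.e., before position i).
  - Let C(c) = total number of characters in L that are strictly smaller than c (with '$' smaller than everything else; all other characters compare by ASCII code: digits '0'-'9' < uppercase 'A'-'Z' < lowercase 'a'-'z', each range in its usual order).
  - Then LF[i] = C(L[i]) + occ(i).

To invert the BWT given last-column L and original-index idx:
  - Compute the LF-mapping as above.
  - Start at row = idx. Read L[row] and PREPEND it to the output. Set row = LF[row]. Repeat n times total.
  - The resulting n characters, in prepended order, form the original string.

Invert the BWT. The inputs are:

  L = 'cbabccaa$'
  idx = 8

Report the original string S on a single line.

LF mapping: 6 4 1 5 7 8 2 3 0
Walk LF starting at row 8, prepending L[row]:
  step 1: row=8, L[8]='$', prepend. Next row=LF[8]=0
  step 2: row=0, L[0]='c', prepend. Next row=LF[0]=6
  step 3: row=6, L[6]='a', prepend. Next row=LF[6]=2
  step 4: row=2, L[2]='a', prepend. Next row=LF[2]=1
  step 5: row=1, L[1]='b', prepend. Next row=LF[1]=4
  step 6: row=4, L[4]='c', prepend. Next row=LF[4]=7
  step 7: row=7, L[7]='a', prepend. Next row=LF[7]=3
  step 8: row=3, L[3]='b', prepend. Next row=LF[3]=5
  step 9: row=5, L[5]='c', prepend. Next row=LF[5]=8
Reversed output: cbacbaac$

Answer: cbacbaac$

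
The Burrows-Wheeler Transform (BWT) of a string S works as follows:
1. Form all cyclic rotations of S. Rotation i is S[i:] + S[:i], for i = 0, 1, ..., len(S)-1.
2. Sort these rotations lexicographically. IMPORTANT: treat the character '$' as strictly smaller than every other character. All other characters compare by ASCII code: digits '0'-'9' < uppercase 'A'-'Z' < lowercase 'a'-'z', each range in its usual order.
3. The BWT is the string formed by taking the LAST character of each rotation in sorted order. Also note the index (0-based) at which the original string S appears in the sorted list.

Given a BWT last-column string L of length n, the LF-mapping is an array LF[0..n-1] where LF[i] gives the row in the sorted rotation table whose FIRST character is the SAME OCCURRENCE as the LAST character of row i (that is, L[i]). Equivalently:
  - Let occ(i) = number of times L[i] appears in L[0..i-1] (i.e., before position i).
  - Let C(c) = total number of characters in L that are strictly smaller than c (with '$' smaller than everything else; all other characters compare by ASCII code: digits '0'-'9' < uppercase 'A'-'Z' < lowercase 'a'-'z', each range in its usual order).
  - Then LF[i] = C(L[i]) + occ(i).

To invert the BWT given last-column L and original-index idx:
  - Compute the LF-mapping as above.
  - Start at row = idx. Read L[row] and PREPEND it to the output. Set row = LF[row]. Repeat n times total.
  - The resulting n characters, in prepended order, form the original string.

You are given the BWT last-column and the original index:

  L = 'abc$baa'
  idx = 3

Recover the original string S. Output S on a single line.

Answer: acabba$

Derivation:
LF mapping: 1 4 6 0 5 2 3
Walk LF starting at row 3, prepending L[row]:
  step 1: row=3, L[3]='$', prepend. Next row=LF[3]=0
  step 2: row=0, L[0]='a', prepend. Next row=LF[0]=1
  step 3: row=1, L[1]='b', prepend. Next row=LF[1]=4
  step 4: row=4, L[4]='b', prepend. Next row=LF[4]=5
  step 5: row=5, L[5]='a', prepend. Next row=LF[5]=2
  step 6: row=2, L[2]='c', prepend. Next row=LF[2]=6
  step 7: row=6, L[6]='a', prepend. Next row=LF[6]=3
Reversed output: acabba$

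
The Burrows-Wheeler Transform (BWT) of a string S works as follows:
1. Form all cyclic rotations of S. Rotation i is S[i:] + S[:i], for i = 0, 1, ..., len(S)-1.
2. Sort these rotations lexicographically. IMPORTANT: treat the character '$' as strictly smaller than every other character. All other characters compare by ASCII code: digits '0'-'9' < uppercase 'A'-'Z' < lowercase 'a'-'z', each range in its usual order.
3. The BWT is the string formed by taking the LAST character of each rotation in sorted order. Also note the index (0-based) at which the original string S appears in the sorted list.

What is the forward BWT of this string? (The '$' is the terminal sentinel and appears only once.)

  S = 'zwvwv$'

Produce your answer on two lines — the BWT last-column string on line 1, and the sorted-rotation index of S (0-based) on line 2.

Answer: vwwvz$
5

Derivation:
All 6 rotations (rotation i = S[i:]+S[:i]):
  rot[0] = zwvwv$
  rot[1] = wvwv$z
  rot[2] = vwv$zw
  rot[3] = wv$zwv
  rot[4] = v$zwvw
  rot[5] = $zwvwv
Sorted (with $ < everything):
  sorted[0] = $zwvwv  (last char: 'v')
  sorted[1] = v$zwvw  (last char: 'w')
  sorted[2] = vwv$zw  (last char: 'w')
  sorted[3] = wv$zwv  (last char: 'v')
  sorted[4] = wvwv$z  (last char: 'z')
  sorted[5] = zwvwv$  (last char: '$')
Last column: vwwvz$
Original string S is at sorted index 5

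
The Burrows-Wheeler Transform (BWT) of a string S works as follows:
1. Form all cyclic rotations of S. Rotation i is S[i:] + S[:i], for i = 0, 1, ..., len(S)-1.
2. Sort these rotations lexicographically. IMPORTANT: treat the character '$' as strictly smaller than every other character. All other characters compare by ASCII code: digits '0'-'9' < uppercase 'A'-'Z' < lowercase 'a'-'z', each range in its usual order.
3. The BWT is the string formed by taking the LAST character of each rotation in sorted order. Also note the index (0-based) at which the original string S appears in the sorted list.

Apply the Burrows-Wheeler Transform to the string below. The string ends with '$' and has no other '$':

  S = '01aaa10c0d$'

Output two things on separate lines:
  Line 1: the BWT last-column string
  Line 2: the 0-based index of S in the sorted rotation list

All 11 rotations (rotation i = S[i:]+S[:i]):
  rot[0] = 01aaa10c0d$
  rot[1] = 1aaa10c0d$0
  rot[2] = aaa10c0d$01
  rot[3] = aa10c0d$01a
  rot[4] = a10c0d$01aa
  rot[5] = 10c0d$01aaa
  rot[6] = 0c0d$01aaa1
  rot[7] = c0d$01aaa10
  rot[8] = 0d$01aaa10c
  rot[9] = d$01aaa10c0
  rot[10] = $01aaa10c0d
Sorted (with $ < everything):
  sorted[0] = $01aaa10c0d  (last char: 'd')
  sorted[1] = 01aaa10c0d$  (last char: '$')
  sorted[2] = 0c0d$01aaa1  (last char: '1')
  sorted[3] = 0d$01aaa10c  (last char: 'c')
  sorted[4] = 10c0d$01aaa  (last char: 'a')
  sorted[5] = 1aaa10c0d$0  (last char: '0')
  sorted[6] = a10c0d$01aa  (last char: 'a')
  sorted[7] = aa10c0d$01a  (last char: 'a')
  sorted[8] = aaa10c0d$01  (last char: '1')
  sorted[9] = c0d$01aaa10  (last char: '0')
  sorted[10] = d$01aaa10c0  (last char: '0')
Last column: d$1ca0aa100
Original string S is at sorted index 1

Answer: d$1ca0aa100
1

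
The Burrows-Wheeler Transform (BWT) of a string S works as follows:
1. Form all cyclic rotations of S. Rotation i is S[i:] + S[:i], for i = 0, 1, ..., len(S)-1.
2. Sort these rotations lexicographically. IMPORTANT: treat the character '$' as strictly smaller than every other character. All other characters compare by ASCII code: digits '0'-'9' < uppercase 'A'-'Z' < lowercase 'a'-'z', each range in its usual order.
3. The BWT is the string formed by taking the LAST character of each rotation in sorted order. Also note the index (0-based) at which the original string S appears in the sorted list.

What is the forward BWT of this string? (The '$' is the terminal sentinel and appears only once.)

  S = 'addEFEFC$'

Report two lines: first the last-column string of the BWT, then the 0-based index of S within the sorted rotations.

All 9 rotations (rotation i = S[i:]+S[:i]):
  rot[0] = addEFEFC$
  rot[1] = ddEFEFC$a
  rot[2] = dEFEFC$ad
  rot[3] = EFEFC$add
  rot[4] = FEFC$addE
  rot[5] = EFC$addEF
  rot[6] = FC$addEFE
  rot[7] = C$addEFEF
  rot[8] = $addEFEFC
Sorted (with $ < everything):
  sorted[0] = $addEFEFC  (last char: 'C')
  sorted[1] = C$addEFEF  (last char: 'F')
  sorted[2] = EFC$addEF  (last char: 'F')
  sorted[3] = EFEFC$add  (last char: 'd')
  sorted[4] = FC$addEFE  (last char: 'E')
  sorted[5] = FEFC$addE  (last char: 'E')
  sorted[6] = addEFEFC$  (last char: '$')
  sorted[7] = dEFEFC$ad  (last char: 'd')
  sorted[8] = ddEFEFC$a  (last char: 'a')
Last column: CFFdEE$da
Original string S is at sorted index 6

Answer: CFFdEE$da
6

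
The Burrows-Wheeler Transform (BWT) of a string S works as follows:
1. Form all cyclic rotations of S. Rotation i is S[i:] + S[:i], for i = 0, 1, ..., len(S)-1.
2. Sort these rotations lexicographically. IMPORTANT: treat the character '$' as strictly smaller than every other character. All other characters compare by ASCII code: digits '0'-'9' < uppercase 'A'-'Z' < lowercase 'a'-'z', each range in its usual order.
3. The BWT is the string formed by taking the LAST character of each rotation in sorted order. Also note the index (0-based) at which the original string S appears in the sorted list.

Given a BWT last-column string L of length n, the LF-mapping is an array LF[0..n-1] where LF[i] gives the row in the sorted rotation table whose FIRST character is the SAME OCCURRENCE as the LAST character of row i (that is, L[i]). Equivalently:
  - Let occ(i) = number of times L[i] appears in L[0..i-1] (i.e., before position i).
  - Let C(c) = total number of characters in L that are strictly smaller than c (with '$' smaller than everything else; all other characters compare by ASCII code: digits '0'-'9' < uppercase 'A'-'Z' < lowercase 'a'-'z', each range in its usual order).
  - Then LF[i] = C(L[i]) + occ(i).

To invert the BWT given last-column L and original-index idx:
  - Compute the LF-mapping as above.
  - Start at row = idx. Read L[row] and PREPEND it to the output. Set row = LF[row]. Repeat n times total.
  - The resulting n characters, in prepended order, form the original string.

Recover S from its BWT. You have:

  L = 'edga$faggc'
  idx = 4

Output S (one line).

LF mapping: 5 4 7 1 0 6 2 8 9 3
Walk LF starting at row 4, prepending L[row]:
  step 1: row=4, L[4]='$', prepend. Next row=LF[4]=0
  step 2: row=0, L[0]='e', prepend. Next row=LF[0]=5
  step 3: row=5, L[5]='f', prepend. Next row=LF[5]=6
  step 4: row=6, L[6]='a', prepend. Next row=LF[6]=2
  step 5: row=2, L[2]='g', prepend. Next row=LF[2]=7
  step 6: row=7, L[7]='g', prepend. Next row=LF[7]=8
  step 7: row=8, L[8]='g', prepend. Next row=LF[8]=9
  step 8: row=9, L[9]='c', prepend. Next row=LF[9]=3
  step 9: row=3, L[3]='a', prepend. Next row=LF[3]=1
  step 10: row=1, L[1]='d', prepend. Next row=LF[1]=4
Reversed output: dacgggafe$

Answer: dacgggafe$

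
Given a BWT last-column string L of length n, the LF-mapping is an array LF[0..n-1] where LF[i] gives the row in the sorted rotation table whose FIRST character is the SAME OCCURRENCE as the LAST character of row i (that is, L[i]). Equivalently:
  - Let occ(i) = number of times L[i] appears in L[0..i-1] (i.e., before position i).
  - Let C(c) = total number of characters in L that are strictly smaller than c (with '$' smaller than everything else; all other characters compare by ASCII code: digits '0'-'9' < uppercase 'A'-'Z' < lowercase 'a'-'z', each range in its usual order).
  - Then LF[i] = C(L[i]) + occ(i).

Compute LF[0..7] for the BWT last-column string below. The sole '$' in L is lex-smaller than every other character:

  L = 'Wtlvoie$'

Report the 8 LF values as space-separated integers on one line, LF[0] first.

Char counts: '$':1, 'W':1, 'e':1, 'i':1, 'l':1, 'o':1, 't':1, 'v':1
C (first-col start): C('$')=0, C('W')=1, C('e')=2, C('i')=3, C('l')=4, C('o')=5, C('t')=6, C('v')=7
L[0]='W': occ=0, LF[0]=C('W')+0=1+0=1
L[1]='t': occ=0, LF[1]=C('t')+0=6+0=6
L[2]='l': occ=0, LF[2]=C('l')+0=4+0=4
L[3]='v': occ=0, LF[3]=C('v')+0=7+0=7
L[4]='o': occ=0, LF[4]=C('o')+0=5+0=5
L[5]='i': occ=0, LF[5]=C('i')+0=3+0=3
L[6]='e': occ=0, LF[6]=C('e')+0=2+0=2
L[7]='$': occ=0, LF[7]=C('$')+0=0+0=0

Answer: 1 6 4 7 5 3 2 0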